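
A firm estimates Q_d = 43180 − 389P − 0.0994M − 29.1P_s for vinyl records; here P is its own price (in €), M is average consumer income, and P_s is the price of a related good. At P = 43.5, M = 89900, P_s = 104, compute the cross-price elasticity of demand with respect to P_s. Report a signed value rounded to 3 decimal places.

-0.212

At the given values, Q_d = 43180 − 389(43.5) − 0.0994(89900) − 29.1(104) = 14296.04.
∂Q_d/∂P_s = -29.1.
E = (-29.1) × (104/14296.04) = -0.21169…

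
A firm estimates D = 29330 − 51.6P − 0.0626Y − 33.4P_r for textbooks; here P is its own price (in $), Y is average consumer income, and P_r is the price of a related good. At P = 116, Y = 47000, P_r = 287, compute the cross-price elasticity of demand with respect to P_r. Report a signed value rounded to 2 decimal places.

At the given values, D = 29330 − 51.6(116) − 0.0626(47000) − 33.4(287) = 10816.4.
∂D/∂P_r = -33.4.
E = (-33.4) × (287/10816.4) = -0.8862…

-0.89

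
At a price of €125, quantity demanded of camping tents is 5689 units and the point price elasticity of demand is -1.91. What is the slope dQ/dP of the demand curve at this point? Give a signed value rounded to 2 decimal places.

-86.93

Ed = (dQ/dP)·(P/Q) ⇒ dQ/dP = Ed·Q/P = (-1.91)·5689/125 = -86.9279…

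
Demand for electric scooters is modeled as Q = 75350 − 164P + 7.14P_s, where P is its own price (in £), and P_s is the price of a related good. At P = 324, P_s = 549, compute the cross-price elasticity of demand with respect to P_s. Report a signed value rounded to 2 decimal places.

0.15

At the given values, Q = 75350 − 164(324) + 7.14(549) = 26133.86.
∂Q/∂P_s = 7.14.
E = (7.14) × (549/26133.86) = 0.1499…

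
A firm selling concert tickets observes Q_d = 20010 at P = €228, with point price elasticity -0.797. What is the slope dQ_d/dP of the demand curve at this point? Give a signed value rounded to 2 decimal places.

-69.95

Ed = (dQ_d/dP)·(P/Q_d) ⇒ dQ_d/dP = Ed·Q_d/P = (-0.797)·20010/228 = -69.9472…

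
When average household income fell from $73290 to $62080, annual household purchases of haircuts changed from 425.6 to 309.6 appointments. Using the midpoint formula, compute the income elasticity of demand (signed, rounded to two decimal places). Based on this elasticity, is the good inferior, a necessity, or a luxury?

1.91; luxury

%ΔQ = (309.6 − 425.6)/[( 425.6 + 309.6)/2] = -116/367.6 = -0.315560…
%ΔIncome = (62080 − 73290)/[( 73290 + 62080)/2] = -11210/67685 = -0.165620…
E_income = (-116/367.6) / (-11210/67685) = 1.9053…
E_income > 1 ⇒ normal good, luxury.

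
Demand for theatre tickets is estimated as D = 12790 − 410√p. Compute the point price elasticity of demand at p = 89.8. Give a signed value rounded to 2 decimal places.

-0.22

dD/dp = −410/(2√p) = -21.6329. At p = 89.8, D = 8904.72.
Ed = (dD/dp)·(p/D) = (-21.6329) × (89.8/8904.72) = -0.2181…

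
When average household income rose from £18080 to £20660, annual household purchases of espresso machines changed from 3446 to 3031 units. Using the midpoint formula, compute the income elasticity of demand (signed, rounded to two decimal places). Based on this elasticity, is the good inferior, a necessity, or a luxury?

%ΔQ = (3031 − 3446)/[( 3446 + 3031)/2] = -415/3238.5 = -0.128145…
%ΔIncome = (20660 − 18080)/[( 18080 + 20660)/2] = 2580/19370 = 0.133195…
E_income = (-415/3238.5) / (2580/19370) = -0.9620…
E_income < 0 ⇒ inferior good.

-0.96; inferior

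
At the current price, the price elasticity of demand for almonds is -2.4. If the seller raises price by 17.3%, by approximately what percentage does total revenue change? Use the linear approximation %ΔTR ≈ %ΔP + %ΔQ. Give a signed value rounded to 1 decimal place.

%ΔQ ≈ Ed × %ΔP = (-2.4) × (+17.3%) = -41.5200%
%ΔTR ≈ %ΔP + %ΔQ = (+17.3%) + (-41.5200%) = -24.2200%

-24.2%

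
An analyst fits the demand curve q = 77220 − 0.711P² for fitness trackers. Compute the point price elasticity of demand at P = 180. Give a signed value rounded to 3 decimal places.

dq/dP = −2·0.711·P = -255.96. At P = 180, q = 54183.6.
Ed = (dq/dP)·(P/q) = (-255.96) × (180/54183.6) = -0.85030…

-0.850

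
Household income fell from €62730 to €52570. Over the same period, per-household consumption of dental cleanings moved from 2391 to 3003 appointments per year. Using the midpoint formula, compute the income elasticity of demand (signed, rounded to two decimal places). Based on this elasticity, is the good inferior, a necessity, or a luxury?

%ΔQ = (3003 − 2391)/[( 2391 + 3003)/2] = 612/2697 = 0.226918…
%ΔIncome = (52570 − 62730)/[( 62730 + 52570)/2] = -10160/57650 = -0.176235…
E_income = (612/2697) / (-10160/57650) = -1.2875…
E_income < 0 ⇒ inferior good.

-1.29; inferior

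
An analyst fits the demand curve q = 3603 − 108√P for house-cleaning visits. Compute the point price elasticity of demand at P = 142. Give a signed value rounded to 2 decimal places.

-0.28

dq/dP = −108/(2√P) = -4.53158. At P = 142, q = 2316.03.
Ed = (dq/dP)·(P/q) = (-4.53158) × (142/2316.03) = -0.2778…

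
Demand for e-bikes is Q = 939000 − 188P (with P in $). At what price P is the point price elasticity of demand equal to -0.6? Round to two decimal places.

1873.01

Ed = −188P/(939000 − 188P). Set this equal to -0.6:
188P = 0.6·(939000 − 188P) ⇒ 188P(1 + 0.6) = 0.6·939000
P = 0.6·939000 / (188·1.6) = 1873.0053…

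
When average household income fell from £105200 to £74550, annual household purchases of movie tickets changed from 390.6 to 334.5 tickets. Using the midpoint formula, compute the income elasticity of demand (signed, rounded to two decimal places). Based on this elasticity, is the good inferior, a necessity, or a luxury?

0.45; necessity

%ΔQ = (334.5 − 390.6)/[( 390.6 + 334.5)/2] = -56.1/362.55 = -0.154737…
%ΔIncome = (74550 − 105200)/[( 105200 + 74550)/2] = -30650/89875 = -0.341029…
E_income = (-56.1/362.55) / (-30650/89875) = 0.4537…
0 < E_income < 1 ⇒ normal good, necessity.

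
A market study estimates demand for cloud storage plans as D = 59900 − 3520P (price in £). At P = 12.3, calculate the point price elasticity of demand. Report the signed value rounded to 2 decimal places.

-2.61

dD/dP = −3520. At P = 12.3, D = 59900 − 3520(12.3) = 16604.
Ed = (dD/dP)·(P/D) = −3520 × (12.3/16604) = -2.6075…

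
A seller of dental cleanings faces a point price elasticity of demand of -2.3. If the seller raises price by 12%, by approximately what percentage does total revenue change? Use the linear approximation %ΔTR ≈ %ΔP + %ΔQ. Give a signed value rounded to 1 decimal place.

-15.6%

%ΔQ ≈ Ed × %ΔP = (-2.3) × (+12%) = -27.6000%
%ΔTR ≈ %ΔP + %ΔQ = (+12%) + (-27.6000%) = -15.6000%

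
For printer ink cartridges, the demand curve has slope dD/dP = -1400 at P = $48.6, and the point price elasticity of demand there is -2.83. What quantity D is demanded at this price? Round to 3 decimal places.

24042.403

Ed = (dD/dP)·(P/D) ⇒ D = (dD/dP)·P/Ed = (-1400)·48.6/(-2.83) = 24042.40282…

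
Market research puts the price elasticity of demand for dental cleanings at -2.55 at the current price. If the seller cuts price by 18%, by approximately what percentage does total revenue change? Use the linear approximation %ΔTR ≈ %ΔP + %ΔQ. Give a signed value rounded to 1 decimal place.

%ΔQ ≈ Ed × %ΔP = (-2.55) × (-18%) = +45.9000%
%ΔTR ≈ %ΔP + %ΔQ = (-18%) + (+45.9000%) = +27.9000%

+27.9%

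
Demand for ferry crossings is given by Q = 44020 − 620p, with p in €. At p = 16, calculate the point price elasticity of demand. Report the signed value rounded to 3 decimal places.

dQ/dp = −620. At p = 16, Q = 44020 − 620(16) = 34100.
Ed = (dQ/dp)·(p/Q) = −620 × (16/34100) = -0.29090…

-0.291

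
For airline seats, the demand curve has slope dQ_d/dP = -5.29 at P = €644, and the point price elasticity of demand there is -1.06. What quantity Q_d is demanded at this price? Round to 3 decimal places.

Ed = (dQ_d/dP)·(P/Q_d) ⇒ Q_d = (dQ_d/dP)·P/Ed = (-5.29)·644/(-1.06) = 3213.92452…

3213.925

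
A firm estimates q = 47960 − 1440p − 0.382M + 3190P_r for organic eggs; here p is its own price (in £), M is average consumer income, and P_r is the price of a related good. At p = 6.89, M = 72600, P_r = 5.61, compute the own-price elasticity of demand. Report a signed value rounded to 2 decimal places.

At the given values, q = 47960 − 1440(6.89) − 0.382(72600) + 3190(5.61) = 28201.1.
∂q/∂p = −1440.
E = (-1440) × (6.89/28201.1) = -0.3518…

-0.35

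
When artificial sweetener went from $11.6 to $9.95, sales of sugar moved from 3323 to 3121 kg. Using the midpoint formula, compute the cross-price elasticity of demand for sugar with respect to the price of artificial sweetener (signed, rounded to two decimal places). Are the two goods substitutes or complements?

%ΔQ_{sugar} = (3121 − 3323)/avg = -202/3222 = -0.062693…
%ΔP_{artificial sweetener} = (9.95 − 11.6)/avg = -1.65/10.775 = -0.153132…
E_cross = (-202/3222) / (-1.65/10.775) = 0.4094…
E_cross > 0 ⇒ the goods are substitutes.

0.41; substitutes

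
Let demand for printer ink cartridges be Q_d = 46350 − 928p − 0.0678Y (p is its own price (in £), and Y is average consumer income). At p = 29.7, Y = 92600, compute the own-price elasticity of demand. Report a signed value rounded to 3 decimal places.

-2.203

At the given values, Q_d = 46350 − 928(29.7) − 0.0678(92600) = 12510.12.
∂Q_d/∂p = −928.
E = (-928) × (29.7/12510.12) = -2.20314…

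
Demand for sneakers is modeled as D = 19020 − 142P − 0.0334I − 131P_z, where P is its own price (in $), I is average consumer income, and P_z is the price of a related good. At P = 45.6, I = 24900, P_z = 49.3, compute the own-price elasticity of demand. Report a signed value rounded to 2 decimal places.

At the given values, D = 19020 − 142(45.6) − 0.0334(24900) − 131(49.3) = 5254.84.
∂D/∂P = −142.
E = (-142) × (45.6/5254.84) = -1.2322…

-1.23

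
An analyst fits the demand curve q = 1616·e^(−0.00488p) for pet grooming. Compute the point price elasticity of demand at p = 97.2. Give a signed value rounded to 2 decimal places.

dq/dp = −0.00488·q = -4.90749. At p = 97.2, q = 1005.63.
Ed = (dq/dp)·(p/q) = (-4.90749) × (97.2/1005.63) = -0.4743…

-0.47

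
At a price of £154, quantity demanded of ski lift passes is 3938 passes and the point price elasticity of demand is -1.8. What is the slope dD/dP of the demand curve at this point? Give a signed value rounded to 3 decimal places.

-46.029

Ed = (dD/dP)·(P/D) ⇒ dD/dP = Ed·D/P = (-1.8)·3938/154 = -46.02857…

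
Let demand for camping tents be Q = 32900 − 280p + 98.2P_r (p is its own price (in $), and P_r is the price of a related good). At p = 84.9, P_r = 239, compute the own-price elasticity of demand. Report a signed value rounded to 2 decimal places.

-0.73

At the given values, Q = 32900 − 280(84.9) + 98.2(239) = 32597.8.
∂Q/∂p = −280.
E = (-280) × (84.9/32597.8) = -0.7292…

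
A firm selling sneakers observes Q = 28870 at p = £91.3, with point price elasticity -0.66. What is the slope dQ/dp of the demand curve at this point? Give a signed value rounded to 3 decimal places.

Ed = (dQ/dp)·(p/Q) ⇒ dQ/dp = Ed·Q/p = (-0.66)·28870/91.3 = -208.69879…

-208.699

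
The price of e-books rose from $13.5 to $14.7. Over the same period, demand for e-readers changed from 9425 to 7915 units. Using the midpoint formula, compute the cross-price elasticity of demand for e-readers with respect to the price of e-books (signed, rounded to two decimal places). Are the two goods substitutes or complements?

-2.05; complements

%ΔQ_{e-readers} = (7915 − 9425)/avg = -1510/8670 = -0.174163…
%ΔP_{e-books} = (14.7 − 13.5)/avg = 1.2/14.1 = 0.085106…
E_cross = (-1510/8670) / (1.2/14.1) = -2.0464…
E_cross < 0 ⇒ the goods are complements.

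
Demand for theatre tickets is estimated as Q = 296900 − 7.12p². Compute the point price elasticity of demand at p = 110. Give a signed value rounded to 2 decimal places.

dQ/dp = −2·7.12·p = -1566.4. At p = 110, Q = 210748.
Ed = (dQ/dp)·(p/Q) = (-1566.4) × (110/210748) = -0.8175…

-0.82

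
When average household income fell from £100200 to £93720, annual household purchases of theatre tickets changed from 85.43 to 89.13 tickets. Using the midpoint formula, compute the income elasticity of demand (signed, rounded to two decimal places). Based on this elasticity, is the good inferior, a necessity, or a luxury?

-0.63; inferior

%ΔQ = (89.13 − 85.43)/[( 85.43 + 89.13)/2] = 3.7/87.28 = 0.042392…
%ΔIncome = (93720 − 100200)/[( 100200 + 93720)/2] = -6480/96960 = -0.066831…
E_income = (3.7/87.28) / (-6480/96960) = -0.6343…
E_income < 0 ⇒ inferior good.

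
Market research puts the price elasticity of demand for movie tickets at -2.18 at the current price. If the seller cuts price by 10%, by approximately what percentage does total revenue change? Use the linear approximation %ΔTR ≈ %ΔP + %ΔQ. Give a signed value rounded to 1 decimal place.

+11.8%

%ΔQ ≈ Ed × %ΔP = (-2.18) × (-10%) = +21.8000%
%ΔTR ≈ %ΔP + %ΔQ = (-10%) + (+21.8000%) = +11.8000%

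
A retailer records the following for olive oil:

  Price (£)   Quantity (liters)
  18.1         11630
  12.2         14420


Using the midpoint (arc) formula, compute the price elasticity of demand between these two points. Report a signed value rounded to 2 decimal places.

-0.55

%ΔQ = (14420 − 11630) / [(11630 + 14420)/2] = 2790/13025 = 0.214203…
%ΔP = (12.2 − 18.1) / [(18.1 + 12.2)/2] = -5.9/15.15 = -0.389438…
Arc Ed = %ΔQ / %ΔP = (2790/13025) / (-5.9/15.15) = -0.5500…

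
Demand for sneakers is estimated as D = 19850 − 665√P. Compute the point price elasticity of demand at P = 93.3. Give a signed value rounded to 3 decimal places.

-0.239

dD/dP = −665/(2√P) = -34.4232. At P = 93.3, D = 13426.6.
Ed = (dD/dP)·(P/D) = (-34.4232) × (93.3/13426.6) = -0.23920…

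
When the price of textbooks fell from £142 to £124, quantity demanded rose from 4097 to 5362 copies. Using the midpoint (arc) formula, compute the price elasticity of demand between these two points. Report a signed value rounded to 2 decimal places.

%ΔQ = (5362 − 4097) / [(4097 + 5362)/2] = 1265/4729.5 = 0.267470…
%ΔP = (124 − 142) / [(142 + 124)/2] = -18/133 = -0.135338…
Arc Ed = %ΔQ / %ΔP = (1265/4729.5) / (-18/133) = -1.9763…

-1.98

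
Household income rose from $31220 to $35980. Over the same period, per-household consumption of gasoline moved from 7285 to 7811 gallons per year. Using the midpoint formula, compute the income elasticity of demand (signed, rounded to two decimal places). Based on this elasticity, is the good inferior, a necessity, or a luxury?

0.49; necessity

%ΔQ = (7811 − 7285)/[( 7285 + 7811)/2] = 526/7548 = 0.069687…
%ΔIncome = (35980 − 31220)/[( 31220 + 35980)/2] = 4760/33600 = 0.141666…
E_income = (526/7548) / (4760/33600) = 0.4919…
0 < E_income < 1 ⇒ normal good, necessity.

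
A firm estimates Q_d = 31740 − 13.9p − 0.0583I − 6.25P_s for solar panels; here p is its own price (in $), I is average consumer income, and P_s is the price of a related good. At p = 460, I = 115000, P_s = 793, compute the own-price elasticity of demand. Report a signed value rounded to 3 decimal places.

At the given values, Q_d = 31740 − 13.9(460) − 0.0583(115000) − 6.25(793) = 13685.25.
∂Q_d/∂p = −13.9.
E = (-13.9) × (460/13685.25) = -0.46721…

-0.467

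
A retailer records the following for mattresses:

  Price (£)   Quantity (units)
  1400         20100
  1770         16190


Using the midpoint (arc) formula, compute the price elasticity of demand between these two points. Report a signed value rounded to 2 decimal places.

%ΔQ = (16190 − 20100) / [(20100 + 16190)/2] = -3910/18145 = -0.215486…
%ΔP = (1770 − 1400) / [(1400 + 1770)/2] = 370/1585 = 0.233438…
Arc Ed = %ΔQ / %ΔP = (-3910/18145) / (370/1585) = -0.9230…

-0.92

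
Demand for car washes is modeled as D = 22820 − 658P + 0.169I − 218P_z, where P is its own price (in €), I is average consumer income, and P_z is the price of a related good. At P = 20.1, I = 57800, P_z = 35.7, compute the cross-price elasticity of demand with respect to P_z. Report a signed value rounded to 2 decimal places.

-0.67

At the given values, D = 22820 − 658(20.1) + 0.169(57800) − 218(35.7) = 11579.8.
∂D/∂P_z = -218.
E = (-218) × (35.7/11579.8) = -0.6720…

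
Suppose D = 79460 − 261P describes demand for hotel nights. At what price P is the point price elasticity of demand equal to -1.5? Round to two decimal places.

182.67

Ed = −261P/(79460 − 261P). Set this equal to -1.5:
261P = 1.5·(79460 − 261P) ⇒ 261P(1 + 1.5) = 1.5·79460
P = 1.5·79460 / (261·2.5) = 182.6666…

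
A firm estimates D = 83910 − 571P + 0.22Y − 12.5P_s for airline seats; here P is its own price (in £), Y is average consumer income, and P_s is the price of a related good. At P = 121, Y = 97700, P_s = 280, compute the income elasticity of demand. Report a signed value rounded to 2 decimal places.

0.66

At the given values, D = 83910 − 571(121) + 0.22(97700) − 12.5(280) = 32813.
∂D/∂Y = 0.22.
E = (0.22) × (97700/32813) = 0.6550…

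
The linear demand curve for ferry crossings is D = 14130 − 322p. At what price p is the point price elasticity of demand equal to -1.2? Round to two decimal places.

23.94

Ed = −322p/(14130 − 322p). Set this equal to -1.2:
322p = 1.2·(14130 − 322p) ⇒ 322p(1 + 1.2) = 1.2·14130
p = 1.2·14130 / (322·2.2) = 23.9356…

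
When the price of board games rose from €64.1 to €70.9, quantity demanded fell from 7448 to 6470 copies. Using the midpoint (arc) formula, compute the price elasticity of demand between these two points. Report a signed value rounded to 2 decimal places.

%ΔQ = (6470 − 7448) / [(7448 + 6470)/2] = -978/6959 = -0.140537…
%ΔP = (70.9 − 64.1) / [(64.1 + 70.9)/2] = 6.8/67.5 = 0.100740…
Arc Ed = %ΔQ / %ΔP = (-978/6959) / (6.8/67.5) = -1.3950…

-1.40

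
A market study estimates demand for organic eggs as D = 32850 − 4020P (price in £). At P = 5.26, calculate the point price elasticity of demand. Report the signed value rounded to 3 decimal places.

-1.807

dD/dP = −4020. At P = 5.26, D = 32850 − 4020(5.26) = 11704.8.
Ed = (dD/dP)·(P/D) = −4020 × (5.26/11704.8) = -1.80654…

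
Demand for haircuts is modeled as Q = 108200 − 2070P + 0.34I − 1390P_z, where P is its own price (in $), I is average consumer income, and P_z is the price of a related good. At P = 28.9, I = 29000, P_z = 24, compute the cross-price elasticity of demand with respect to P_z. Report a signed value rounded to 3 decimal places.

-1.341

At the given values, Q = 108200 − 2070(28.9) + 0.34(29000) − 1390(24) = 24877.
∂Q/∂P_z = -1390.
E = (-1390) × (24/24877) = -1.34099…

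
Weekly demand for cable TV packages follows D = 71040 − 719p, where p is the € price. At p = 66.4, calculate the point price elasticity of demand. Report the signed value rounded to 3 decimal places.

dD/dp = −719. At p = 66.4, D = 71040 − 719(66.4) = 23298.4.
Ed = (dD/dp)·(p/D) = −719 × (66.4/23298.4) = -2.04913…

-2.049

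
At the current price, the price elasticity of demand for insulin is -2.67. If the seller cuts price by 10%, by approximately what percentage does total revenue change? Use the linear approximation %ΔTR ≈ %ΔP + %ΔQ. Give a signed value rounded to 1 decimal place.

%ΔQ ≈ Ed × %ΔP = (-2.67) × (-10%) = +26.7000%
%ΔTR ≈ %ΔP + %ΔQ = (-10%) + (+26.7000%) = +16.7000%

+16.7%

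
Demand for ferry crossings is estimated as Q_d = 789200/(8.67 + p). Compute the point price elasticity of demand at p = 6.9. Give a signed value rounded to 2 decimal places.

-0.44

dQ_d/dp = −789200/(8.67 + p)² = -3255.44. At p = 6.9, Q_d = 50687.2.
Ed = (dQ_d/dp)·(p/Q_d) = (-3255.44) × (6.9/50687.2) = -0.4431…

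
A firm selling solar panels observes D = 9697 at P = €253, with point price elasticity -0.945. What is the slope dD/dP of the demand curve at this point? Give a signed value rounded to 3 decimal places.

Ed = (dD/dP)·(P/D) ⇒ dD/dP = Ed·D/P = (-0.945)·9697/253 = -36.22001…

-36.220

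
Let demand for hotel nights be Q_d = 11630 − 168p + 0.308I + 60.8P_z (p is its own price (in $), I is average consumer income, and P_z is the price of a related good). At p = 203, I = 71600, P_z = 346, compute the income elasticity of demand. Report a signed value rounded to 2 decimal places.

At the given values, Q_d = 11630 − 168(203) + 0.308(71600) + 60.8(346) = 20615.6.
∂Q_d/∂I = 0.308.
E = (0.308) × (71600/20615.6) = 1.0697…

1.07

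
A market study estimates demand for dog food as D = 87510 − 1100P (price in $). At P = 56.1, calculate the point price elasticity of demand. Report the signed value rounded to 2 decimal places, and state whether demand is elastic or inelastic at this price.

dD/dP = −1100. At P = 56.1, D = 87510 − 1100(56.1) = 25800.
Ed = (dD/dP)·(P/D) = −1100 × (56.1/25800) = -2.3918…
|Ed| = 2.39 > 1, so demand is elastic.

-2.39; elastic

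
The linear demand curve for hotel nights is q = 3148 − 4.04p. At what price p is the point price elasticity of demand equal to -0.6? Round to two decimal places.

Ed = −4.04p/(3148 − 4.04p). Set this equal to -0.6:
4.04p = 0.6·(3148 − 4.04p) ⇒ 4.04p(1 + 0.6) = 0.6·3148
p = 0.6·3148 / (4.04·1.6) = 292.2029…

292.20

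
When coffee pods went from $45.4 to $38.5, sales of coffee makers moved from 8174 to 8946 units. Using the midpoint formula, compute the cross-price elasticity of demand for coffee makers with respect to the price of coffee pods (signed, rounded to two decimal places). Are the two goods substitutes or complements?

-0.55; complements

%ΔQ_{coffee makers} = (8946 − 8174)/avg = 772/8560 = 0.090186…
%ΔP_{coffee pods} = (38.5 − 45.4)/avg = -6.9/41.95 = -0.164481…
E_cross = (772/8560) / (-6.9/41.95) = -0.5483…
E_cross < 0 ⇒ the goods are complements.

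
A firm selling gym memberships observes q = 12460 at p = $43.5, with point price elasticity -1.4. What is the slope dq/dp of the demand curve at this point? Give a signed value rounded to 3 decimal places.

-401.011

Ed = (dq/dp)·(p/q) ⇒ dq/dp = Ed·q/p = (-1.4)·12460/43.5 = -401.01149…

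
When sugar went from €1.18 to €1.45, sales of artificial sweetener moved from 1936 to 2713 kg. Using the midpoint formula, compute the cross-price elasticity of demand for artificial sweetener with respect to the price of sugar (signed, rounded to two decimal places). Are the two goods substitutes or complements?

%ΔQ_{artificial sweetener} = (2713 − 1936)/avg = 777/2324.5 = 0.334265…
%ΔP_{sugar} = (1.45 − 1.18)/avg = 0.27/1.315 = 0.205323…
E_cross = (777/2324.5) / (0.27/1.315) = 1.6279…
E_cross > 0 ⇒ the goods are substitutes.

1.63; substitutes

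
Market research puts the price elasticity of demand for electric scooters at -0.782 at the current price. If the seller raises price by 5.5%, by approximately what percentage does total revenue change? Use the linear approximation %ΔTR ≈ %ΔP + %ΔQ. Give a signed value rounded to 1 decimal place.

+1.2%

%ΔQ ≈ Ed × %ΔP = (-0.782) × (+5.5%) = -4.3010%
%ΔTR ≈ %ΔP + %ΔQ = (+5.5%) + (-4.3010%) = +1.1990%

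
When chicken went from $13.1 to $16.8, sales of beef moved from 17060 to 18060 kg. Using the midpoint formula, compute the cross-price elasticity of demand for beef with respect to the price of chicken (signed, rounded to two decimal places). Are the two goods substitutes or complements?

0.23; substitutes

%ΔQ_{beef} = (18060 − 17060)/avg = 1000/17560 = 0.056947…
%ΔP_{chicken} = (16.8 − 13.1)/avg = 3.7/14.95 = 0.247491…
E_cross = (1000/17560) / (3.7/14.95) = 0.2300…
E_cross > 0 ⇒ the goods are substitutes.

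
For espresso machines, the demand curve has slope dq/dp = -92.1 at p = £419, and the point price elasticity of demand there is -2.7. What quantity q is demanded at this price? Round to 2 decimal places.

14292.56

Ed = (dq/dp)·(p/q) ⇒ q = (dq/dp)·p/Ed = (-92.1)·419/(-2.7) = 14292.5555…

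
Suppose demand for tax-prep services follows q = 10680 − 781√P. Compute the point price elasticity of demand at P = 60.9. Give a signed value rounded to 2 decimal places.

dq/dP = −781/(2√P) = -50.0394. At P = 60.9, q = 4585.2.
Ed = (dq/dP)·(P/q) = (-50.0394) × (60.9/4585.2) = -0.6646…

-0.66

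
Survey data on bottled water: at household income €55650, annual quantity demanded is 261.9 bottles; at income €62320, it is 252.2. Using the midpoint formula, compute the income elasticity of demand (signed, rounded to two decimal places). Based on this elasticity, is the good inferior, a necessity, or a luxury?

%ΔQ = (252.2 − 261.9)/[( 261.9 + 252.2)/2] = -9.7/257.05 = -0.037735…
%ΔIncome = (62320 − 55650)/[( 55650 + 62320)/2] = 6670/58985 = 0.113079…
E_income = (-9.7/257.05) / (6670/58985) = -0.3337…
E_income < 0 ⇒ inferior good.

-0.33; inferior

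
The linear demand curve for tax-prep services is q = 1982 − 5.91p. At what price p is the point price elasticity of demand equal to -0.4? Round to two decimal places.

Ed = −5.91p/(1982 − 5.91p). Set this equal to -0.4:
5.91p = 0.4·(1982 − 5.91p) ⇒ 5.91p(1 + 0.4) = 0.4·1982
p = 0.4·1982 / (5.91·1.4) = 95.8182…

95.82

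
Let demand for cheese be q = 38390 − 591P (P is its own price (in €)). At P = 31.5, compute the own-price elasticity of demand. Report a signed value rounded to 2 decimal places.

At the given values, q = 38390 − 591(31.5) = 19773.5.
∂q/∂P = −591.
E = (-591) × (31.5/19773.5) = -0.9414…

-0.94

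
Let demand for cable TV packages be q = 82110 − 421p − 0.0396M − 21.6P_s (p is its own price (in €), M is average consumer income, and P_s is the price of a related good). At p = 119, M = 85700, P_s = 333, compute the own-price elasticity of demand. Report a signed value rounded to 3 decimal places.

-2.338

At the given values, q = 82110 − 421(119) − 0.0396(85700) − 21.6(333) = 21424.48.
∂q/∂p = −421.
E = (-421) × (119/21424.48) = -2.33839…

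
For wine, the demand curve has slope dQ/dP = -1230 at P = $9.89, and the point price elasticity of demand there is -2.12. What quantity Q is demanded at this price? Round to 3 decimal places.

Ed = (dQ/dP)·(P/Q) ⇒ Q = (dQ/dP)·P/Ed = (-1230)·9.89/(-2.12) = 5738.06603…

5738.066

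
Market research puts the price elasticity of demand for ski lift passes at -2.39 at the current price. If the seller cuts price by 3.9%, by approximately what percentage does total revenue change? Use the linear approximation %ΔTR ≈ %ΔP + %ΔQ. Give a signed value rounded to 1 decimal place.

+5.4%

%ΔQ ≈ Ed × %ΔP = (-2.39) × (-3.9%) = +9.3210%
%ΔTR ≈ %ΔP + %ΔQ = (-3.9%) + (+9.3210%) = +5.4210%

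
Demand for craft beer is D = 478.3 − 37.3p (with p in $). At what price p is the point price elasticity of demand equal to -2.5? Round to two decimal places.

Ed = −37.3p/(478.3 − 37.3p). Set this equal to -2.5:
37.3p = 2.5·(478.3 − 37.3p) ⇒ 37.3p(1 + 2.5) = 2.5·478.3
p = 2.5·478.3 / (37.3·3.5) = 9.1593…

9.16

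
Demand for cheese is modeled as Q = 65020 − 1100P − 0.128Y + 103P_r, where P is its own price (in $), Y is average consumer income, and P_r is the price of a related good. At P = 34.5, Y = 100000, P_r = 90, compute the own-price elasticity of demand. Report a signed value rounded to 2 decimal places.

-1.61

At the given values, Q = 65020 − 1100(34.5) − 0.128(100000) + 103(90) = 23540.
∂Q/∂P = −1100.
E = (-1100) × (34.5/23540) = -1.6121…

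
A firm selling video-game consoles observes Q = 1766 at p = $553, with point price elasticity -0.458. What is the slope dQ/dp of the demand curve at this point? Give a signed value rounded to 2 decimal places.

Ed = (dQ/dp)·(p/Q) ⇒ dQ/dp = Ed·Q/p = (-0.458)·1766/553 = -1.4626…

-1.46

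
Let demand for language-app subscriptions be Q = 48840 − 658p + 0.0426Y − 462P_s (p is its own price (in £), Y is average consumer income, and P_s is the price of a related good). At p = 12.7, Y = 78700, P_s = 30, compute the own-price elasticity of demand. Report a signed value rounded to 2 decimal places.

-0.28

At the given values, Q = 48840 − 658(12.7) + 0.0426(78700) − 462(30) = 29976.02.
∂Q/∂p = −658.
E = (-658) × (12.7/29976.02) = -0.2787…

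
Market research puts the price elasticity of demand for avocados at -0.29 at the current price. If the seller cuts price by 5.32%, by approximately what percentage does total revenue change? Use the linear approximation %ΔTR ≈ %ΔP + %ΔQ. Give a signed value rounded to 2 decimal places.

%ΔQ ≈ Ed × %ΔP = (-0.29) × (-5.32%) = +1.5428%
%ΔTR ≈ %ΔP + %ΔQ = (-5.32%) + (+1.5428%) = -3.7772%

-3.78%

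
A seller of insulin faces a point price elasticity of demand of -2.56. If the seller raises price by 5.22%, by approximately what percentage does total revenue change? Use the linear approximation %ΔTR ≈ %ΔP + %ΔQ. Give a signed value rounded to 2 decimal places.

-8.14%

%ΔQ ≈ Ed × %ΔP = (-2.56) × (+5.22%) = -13.3632%
%ΔTR ≈ %ΔP + %ΔQ = (+5.22%) + (-13.3632%) = -8.1432%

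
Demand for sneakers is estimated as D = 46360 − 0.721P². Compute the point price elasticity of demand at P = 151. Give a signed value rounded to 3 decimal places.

-1.099

dD/dP = −2·0.721·P = -217.742. At P = 151, D = 29920.479.
Ed = (dD/dP)·(P/D) = (-217.742) × (151/29920.479) = -1.09888…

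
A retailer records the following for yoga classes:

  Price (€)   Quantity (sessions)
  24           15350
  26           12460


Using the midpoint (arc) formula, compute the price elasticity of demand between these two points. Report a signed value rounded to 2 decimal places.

-2.60

%ΔQ = (12460 − 15350) / [(15350 + 12460)/2] = -2890/13905 = -0.207838…
%ΔP = (26 − 24) / [(24 + 26)/2] = 2/25 = 0.08
Arc Ed = %ΔQ / %ΔP = (-2890/13905) / (2/25) = -2.5979…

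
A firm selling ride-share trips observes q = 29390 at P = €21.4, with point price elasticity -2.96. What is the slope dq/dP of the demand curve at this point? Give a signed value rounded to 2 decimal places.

-4065.16

Ed = (dq/dP)·(P/q) ⇒ dq/dP = Ed·q/P = (-2.96)·29390/21.4 = -4065.1588…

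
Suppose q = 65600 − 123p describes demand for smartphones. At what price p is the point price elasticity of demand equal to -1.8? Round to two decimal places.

342.86

Ed = −123p/(65600 − 123p). Set this equal to -1.8:
123p = 1.8·(65600 − 123p) ⇒ 123p(1 + 1.8) = 1.8·65600
p = 1.8·65600 / (123·2.8) = 342.8571…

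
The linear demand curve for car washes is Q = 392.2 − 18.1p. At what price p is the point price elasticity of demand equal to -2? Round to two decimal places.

Ed = −18.1p/(392.2 − 18.1p). Set this equal to -2:
18.1p = 2·(392.2 − 18.1p) ⇒ 18.1p(1 + 2) = 2·392.2
p = 2·392.2 / (18.1·3) = 14.4456…

14.45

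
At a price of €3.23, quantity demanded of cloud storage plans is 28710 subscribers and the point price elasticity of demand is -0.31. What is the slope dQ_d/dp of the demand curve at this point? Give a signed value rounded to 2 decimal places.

-2755.45

Ed = (dQ_d/dp)·(p/Q_d) ⇒ dQ_d/dp = Ed·Q_d/p = (-0.31)·28710/3.23 = -2755.4489…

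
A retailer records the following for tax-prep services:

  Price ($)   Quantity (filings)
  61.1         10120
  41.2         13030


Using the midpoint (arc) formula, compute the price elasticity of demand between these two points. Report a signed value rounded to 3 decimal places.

-0.646

%ΔQ = (13030 − 10120) / [(10120 + 13030)/2] = 2910/11575 = 0.251403…
%ΔP = (41.2 − 61.1) / [(61.1 + 41.2)/2] = -19.9/51.15 = -0.389051…
Arc Ed = %ΔQ / %ΔP = (2910/11575) / (-19.9/51.15) = -0.64619…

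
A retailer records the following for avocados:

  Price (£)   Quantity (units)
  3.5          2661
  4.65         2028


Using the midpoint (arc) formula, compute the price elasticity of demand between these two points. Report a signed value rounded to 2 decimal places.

%ΔQ = (2028 − 2661) / [(2661 + 2028)/2] = -633/2344.5 = -0.269993…
%ΔP = (4.65 − 3.5) / [(3.5 + 4.65)/2] = 1.15/4.075 = 0.282208…
Arc Ed = %ΔQ / %ΔP = (-633/2344.5) / (1.15/4.075) = -0.9567…

-0.96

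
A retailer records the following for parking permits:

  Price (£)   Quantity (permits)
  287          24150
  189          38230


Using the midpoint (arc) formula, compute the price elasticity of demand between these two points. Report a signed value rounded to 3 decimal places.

%ΔQ = (38230 − 24150) / [(24150 + 38230)/2] = 14080/31190 = 0.451426…
%ΔP = (189 − 287) / [(287 + 189)/2] = -98/238 = -0.411764…
Arc Ed = %ΔQ / %ΔP = (14080/31190) / (-98/238) = -1.09632…

-1.096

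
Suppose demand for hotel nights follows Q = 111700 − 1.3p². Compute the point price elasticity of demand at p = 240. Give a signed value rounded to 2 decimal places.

-4.07

dQ/dp = −2·1.3·p = -624. At p = 240, Q = 36820.
Ed = (dQ/dp)·(p/Q) = (-624) × (240/36820) = -4.0673…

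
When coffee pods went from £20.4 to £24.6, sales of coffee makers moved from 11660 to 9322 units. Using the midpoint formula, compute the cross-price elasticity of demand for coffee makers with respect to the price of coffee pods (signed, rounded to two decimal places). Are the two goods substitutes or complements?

%ΔQ_{coffee makers} = (9322 − 11660)/avg = -2338/10491 = -0.222857…
%ΔP_{coffee pods} = (24.6 − 20.4)/avg = 4.2/22.5 = 0.186666…
E_cross = (-2338/10491) / (4.2/22.5) = -1.1938…
E_cross < 0 ⇒ the goods are complements.

-1.19; complements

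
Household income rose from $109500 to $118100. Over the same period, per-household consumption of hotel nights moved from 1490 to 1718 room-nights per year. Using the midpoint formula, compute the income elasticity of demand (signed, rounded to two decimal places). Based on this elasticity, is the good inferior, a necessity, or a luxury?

%ΔQ = (1718 − 1490)/[( 1490 + 1718)/2] = 228/1604 = 0.142144…
%ΔIncome = (118100 − 109500)/[( 109500 + 118100)/2] = 8600/113800 = 0.075571…
E_income = (228/1604) / (8600/113800) = 1.8809…
E_income > 1 ⇒ normal good, luxury.

1.88; luxury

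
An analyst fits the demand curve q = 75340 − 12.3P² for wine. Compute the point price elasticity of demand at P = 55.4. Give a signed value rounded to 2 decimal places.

-2.01

dq/dP = −2·12.3·P = -1362.84. At P = 55.4, q = 37589.332.
Ed = (dq/dP)·(P/q) = (-1362.84) × (55.4/37589.332) = -2.0085…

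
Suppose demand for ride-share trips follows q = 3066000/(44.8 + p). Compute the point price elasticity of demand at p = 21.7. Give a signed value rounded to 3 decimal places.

dq/dp = −3066000/(44.8 + p)² = -693.312. At p = 21.7, q = 46105.3.
Ed = (dq/dp)·(p/q) = (-693.312) × (21.7/46105.3) = -0.32631…

-0.326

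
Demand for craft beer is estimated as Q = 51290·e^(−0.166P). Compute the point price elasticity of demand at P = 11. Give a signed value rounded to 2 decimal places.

dQ/dP = −0.166·Q = -1371.26. At P = 11, Q = 8260.59.
Ed = (dQ/dP)·(P/Q) = (-1371.26) × (11/8260.59) = -1.826

-1.83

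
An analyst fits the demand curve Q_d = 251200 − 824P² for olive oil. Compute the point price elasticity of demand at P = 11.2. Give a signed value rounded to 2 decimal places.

-1.40

dQ_d/dP = −2·824·P = -18457.6. At P = 11.2, Q_d = 147837.44.
Ed = (dQ_d/dP)·(P/Q_d) = (-18457.6) × (11.2/147837.44) = -1.3983…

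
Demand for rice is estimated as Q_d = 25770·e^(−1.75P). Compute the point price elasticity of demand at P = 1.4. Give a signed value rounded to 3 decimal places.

dQ_d/dP = −1.75·Q_d = -3891.63. At P = 1.4, Q_d = 2223.79.
Ed = (dQ_d/dP)·(P/Q_d) = (-3891.63) × (1.4/2223.79) = -2.45

-2.450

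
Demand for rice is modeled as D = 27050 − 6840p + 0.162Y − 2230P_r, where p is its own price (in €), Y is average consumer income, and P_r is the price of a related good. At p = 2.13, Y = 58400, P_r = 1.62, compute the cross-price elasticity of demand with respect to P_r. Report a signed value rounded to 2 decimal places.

At the given values, D = 27050 − 6840(2.13) + 0.162(58400) − 2230(1.62) = 18329.
∂D/∂P_r = -2230.
E = (-2230) × (1.62/18329) = -0.1970…

-0.20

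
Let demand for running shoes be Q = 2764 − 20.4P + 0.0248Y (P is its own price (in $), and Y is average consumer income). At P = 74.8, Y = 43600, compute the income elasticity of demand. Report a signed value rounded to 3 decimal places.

At the given values, Q = 2764 − 20.4(74.8) + 0.0248(43600) = 2319.36.
∂Q/∂Y = 0.0248.
E = (0.0248) × (43600/2319.36) = 0.46619…

0.466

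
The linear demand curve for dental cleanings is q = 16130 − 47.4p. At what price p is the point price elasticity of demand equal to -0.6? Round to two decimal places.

127.61

Ed = −47.4p/(16130 − 47.4p). Set this equal to -0.6:
47.4p = 0.6·(16130 − 47.4p) ⇒ 47.4p(1 + 0.6) = 0.6·16130
p = 0.6·16130 / (47.4·1.6) = 127.6107…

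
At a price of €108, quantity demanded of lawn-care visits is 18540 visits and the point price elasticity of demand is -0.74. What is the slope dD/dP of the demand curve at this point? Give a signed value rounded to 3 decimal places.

-127.033

Ed = (dD/dP)·(P/D) ⇒ dD/dP = Ed·D/P = (-0.74)·18540/108 = -127.03333…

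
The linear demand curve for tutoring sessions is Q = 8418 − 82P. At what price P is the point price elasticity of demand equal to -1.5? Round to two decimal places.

Ed = −82P/(8418 − 82P). Set this equal to -1.5:
82P = 1.5·(8418 − 82P) ⇒ 82P(1 + 1.5) = 1.5·8418
P = 1.5·8418 / (82·2.5) = 61.5951…

61.60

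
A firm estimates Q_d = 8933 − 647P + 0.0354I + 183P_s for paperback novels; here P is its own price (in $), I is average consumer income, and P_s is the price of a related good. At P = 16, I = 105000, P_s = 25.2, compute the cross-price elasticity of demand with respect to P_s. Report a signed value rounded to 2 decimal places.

At the given values, Q_d = 8933 − 647(16) + 0.0354(105000) + 183(25.2) = 6909.6.
∂Q_d/∂P_s = 183.
E = (183) × (25.2/6909.6) = 0.6674…

0.67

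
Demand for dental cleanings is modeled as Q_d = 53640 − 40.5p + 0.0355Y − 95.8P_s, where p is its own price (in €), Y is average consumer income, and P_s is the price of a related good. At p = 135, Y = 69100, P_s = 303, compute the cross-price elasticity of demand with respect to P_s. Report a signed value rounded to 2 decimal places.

-1.34

At the given values, Q_d = 53640 − 40.5(135) + 0.0355(69100) − 95.8(303) = 21598.15.
∂Q_d/∂P_s = -95.8.
E = (-95.8) × (303/21598.15) = -1.3439…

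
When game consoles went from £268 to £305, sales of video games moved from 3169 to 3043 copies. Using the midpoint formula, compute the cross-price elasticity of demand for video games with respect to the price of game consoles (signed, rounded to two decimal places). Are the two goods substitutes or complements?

-0.31; complements

%ΔQ_{video games} = (3043 − 3169)/avg = -126/3106 = -0.040566…
%ΔP_{game consoles} = (305 − 268)/avg = 37/286.5 = 0.129144…
E_cross = (-126/3106) / (37/286.5) = -0.3141…
E_cross < 0 ⇒ the goods are complements.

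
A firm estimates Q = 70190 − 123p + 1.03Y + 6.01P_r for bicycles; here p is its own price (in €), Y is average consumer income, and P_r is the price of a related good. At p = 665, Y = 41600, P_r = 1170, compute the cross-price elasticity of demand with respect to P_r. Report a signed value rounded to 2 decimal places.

0.18

At the given values, Q = 70190 − 123(665) + 1.03(41600) + 6.01(1170) = 38274.7.
∂Q/∂P_r = 6.01.
E = (6.01) × (1170/38274.7) = 0.1837…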